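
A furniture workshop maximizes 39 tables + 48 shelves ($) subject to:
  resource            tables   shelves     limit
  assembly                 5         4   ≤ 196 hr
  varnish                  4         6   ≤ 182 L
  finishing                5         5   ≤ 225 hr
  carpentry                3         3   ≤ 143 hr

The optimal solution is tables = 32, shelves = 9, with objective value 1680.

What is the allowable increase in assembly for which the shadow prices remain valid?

Binding constraints: assembly, varnish. The basis is B = [[5,4],[4,6]] with det 14.
Per unit increase in assembly, x* moves by d = (0.4286, -0.2857).
The basis stays optimal until finishing becomes binding; allowable increase = 28 hr.

28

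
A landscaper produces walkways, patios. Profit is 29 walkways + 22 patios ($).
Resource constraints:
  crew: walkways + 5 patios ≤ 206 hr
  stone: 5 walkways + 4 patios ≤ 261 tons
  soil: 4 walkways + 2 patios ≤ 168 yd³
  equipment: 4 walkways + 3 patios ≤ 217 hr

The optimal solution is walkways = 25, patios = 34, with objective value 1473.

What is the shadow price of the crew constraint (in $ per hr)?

0

Check each constraint at x*: crew 195/206 (slack 11); stone 261/261 (tight); soil 168/168 (tight); equipment 202/217 (slack 15).
Since crew, equipment are not tight, their duals are 0.
From A_Bᵀ y = c: 5·y_stone + 4·y_soil = 29; 4·y_stone + 2·y_soil = 22.
This yields shadow prices y_stone = 5, y_soil = 1.
Shadow price of crew = 0.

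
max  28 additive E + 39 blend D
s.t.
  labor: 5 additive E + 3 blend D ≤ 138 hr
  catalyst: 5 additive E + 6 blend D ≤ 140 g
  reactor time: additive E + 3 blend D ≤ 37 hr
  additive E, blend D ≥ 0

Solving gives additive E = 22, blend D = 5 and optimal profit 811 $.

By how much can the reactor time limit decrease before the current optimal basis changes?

7.8

Binding constraints: catalyst, reactor time. The basis is B = [[5,6],[1,3]] with det 9.
Per unit decrease in reactor time, x* moves by d = (0.6667, -0.5556).
The basis stays optimal until labor becomes binding; allowable decrease = 7.8 hr.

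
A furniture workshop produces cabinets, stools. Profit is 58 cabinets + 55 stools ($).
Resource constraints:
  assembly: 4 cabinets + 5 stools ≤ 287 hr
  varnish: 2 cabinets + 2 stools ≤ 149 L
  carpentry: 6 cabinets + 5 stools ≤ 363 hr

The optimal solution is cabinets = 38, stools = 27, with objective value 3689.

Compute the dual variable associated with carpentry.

7

Binding: assembly and carpentry. Non-binding: varnish (19 unused).
Since varnish is not tight, its dual is 0.
Dual feasibility on the basic columns requires 4·y_assembly + 6·y_carpentry = 58, 5·y_assembly + 5·y_carpentry = 55.
This yields shadow prices y_assembly = 4, y_carpentry = 7.
Shadow price of carpentry = 7.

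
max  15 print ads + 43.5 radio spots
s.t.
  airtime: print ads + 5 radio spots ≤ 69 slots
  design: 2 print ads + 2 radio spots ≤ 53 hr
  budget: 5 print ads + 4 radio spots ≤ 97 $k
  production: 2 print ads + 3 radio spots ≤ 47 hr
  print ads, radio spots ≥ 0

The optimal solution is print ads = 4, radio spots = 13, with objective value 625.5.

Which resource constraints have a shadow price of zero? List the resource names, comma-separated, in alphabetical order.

budget, design

airtime: 69/69 (binding)
design: 34/53 (slack 19)
budget: 72/97 (slack 25)
production: 47/47 (binding)
By complementary slackness, a constraint with positive slack has shadow price 0 → budget, design.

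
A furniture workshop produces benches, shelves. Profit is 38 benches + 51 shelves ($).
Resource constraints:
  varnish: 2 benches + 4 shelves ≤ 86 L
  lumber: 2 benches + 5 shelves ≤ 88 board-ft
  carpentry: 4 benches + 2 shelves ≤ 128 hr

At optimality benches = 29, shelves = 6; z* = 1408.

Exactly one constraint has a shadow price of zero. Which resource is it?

varnish

varnish: 82/86 (slack 4)
lumber: 88/88 (binding)
carpentry: 128/128 (binding)
By complementary slackness, a constraint with positive slack has shadow price 0 → varnish.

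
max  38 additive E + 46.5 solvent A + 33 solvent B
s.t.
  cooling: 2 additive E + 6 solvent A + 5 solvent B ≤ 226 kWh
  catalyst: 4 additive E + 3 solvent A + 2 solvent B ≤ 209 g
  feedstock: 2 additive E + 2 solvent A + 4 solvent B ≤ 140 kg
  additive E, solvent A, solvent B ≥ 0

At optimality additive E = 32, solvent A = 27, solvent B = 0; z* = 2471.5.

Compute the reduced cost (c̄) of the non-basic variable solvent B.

Check each constraint at x*: cooling 226/226 (tight); catalyst 209/209 (tight); feedstock 118/140 (slack 22).
Slack constraints have shadow price 0 (complementary slackness).
The binding rows give the dual system: 2·y_cooling + 4·y_catalyst = 38 and 6·y_cooling + 3·y_catalyst = 46.5.
This yields shadow prices y_cooling = 4, y_catalyst = 7.5.
Reduced cost of solvent B: c₃ − yᵀa₃ = 33 − (4·5 + 7.5·2) = 33 − 35 = -2.

-2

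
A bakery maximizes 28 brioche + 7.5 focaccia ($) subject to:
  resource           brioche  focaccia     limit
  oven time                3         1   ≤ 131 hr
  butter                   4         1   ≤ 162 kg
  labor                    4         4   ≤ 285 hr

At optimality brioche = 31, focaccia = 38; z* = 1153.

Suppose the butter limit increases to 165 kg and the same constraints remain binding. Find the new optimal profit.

1169.5

Check each constraint at x*: oven time 131/131 (tight); butter 162/162 (tight); labor 276/285 (slack 9).
Since labor is not tight, its dual is 0.
Dual feasibility on the basic columns requires 3·y_oven time + 4·y_butter = 28, 1·y_oven time + 1·y_butter = 7.5.
Solving: y_oven time = 2, y_butter = 5.5.
Δz = y_butter·Δb = 5.5 × (3) = 16.5, so new z* = 1153 + 16.5 = 1169.5.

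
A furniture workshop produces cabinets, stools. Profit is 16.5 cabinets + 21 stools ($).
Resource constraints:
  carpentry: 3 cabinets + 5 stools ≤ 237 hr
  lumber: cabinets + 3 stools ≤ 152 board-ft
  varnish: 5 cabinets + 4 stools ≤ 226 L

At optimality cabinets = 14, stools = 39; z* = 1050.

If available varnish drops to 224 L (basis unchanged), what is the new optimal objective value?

Check each constraint at x*: carpentry 237/237 (tight); lumber 131/152 (slack 21); varnish 226/226 (tight).
By complementary slackness, y = 0 for the non-binding constraint.
The binding rows give the dual system: 3·y_carpentry + 5·y_varnish = 16.5 and 5·y_carpentry + 4·y_varnish = 21.
This yields shadow prices y_carpentry = 3, y_varnish = 1.5.
Δz = y_varnish·Δb = 1.5 × (-2) = -3, so new z* = 1050 − 3 = 1047.

1047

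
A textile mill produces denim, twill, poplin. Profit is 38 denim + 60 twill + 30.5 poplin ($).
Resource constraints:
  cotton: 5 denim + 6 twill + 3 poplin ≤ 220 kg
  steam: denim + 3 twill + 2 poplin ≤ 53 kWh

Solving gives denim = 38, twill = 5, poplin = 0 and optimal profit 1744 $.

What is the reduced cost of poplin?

-3.5

Check each constraint at x*: cotton 220/220 (tight); steam 53/53 (tight).
Dual feasibility on the basic columns requires 5·y_cotton + 1·y_steam = 38, 6·y_cotton + 3·y_steam = 60.
This yields shadow prices y_cotton = 6, y_steam = 8.
Reduced cost of poplin: c₃ − yᵀa₃ = 30.5 − (6·3 + 8·2) = 30.5 − 34 = -3.5.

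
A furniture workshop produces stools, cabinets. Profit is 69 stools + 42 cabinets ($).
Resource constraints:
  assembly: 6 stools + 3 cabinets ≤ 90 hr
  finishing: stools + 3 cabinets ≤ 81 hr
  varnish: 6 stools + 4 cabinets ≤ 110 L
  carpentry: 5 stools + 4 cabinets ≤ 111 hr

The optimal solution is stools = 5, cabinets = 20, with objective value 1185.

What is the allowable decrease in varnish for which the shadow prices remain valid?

20

Binding constraints: assembly, varnish. The basis is B = [[6,3],[6,4]] with det 6.
Per unit decrease in varnish, x* moves by d = (0.5, -1).
The basis stays optimal until cabinets reaches 0; allowable decrease = 20 L.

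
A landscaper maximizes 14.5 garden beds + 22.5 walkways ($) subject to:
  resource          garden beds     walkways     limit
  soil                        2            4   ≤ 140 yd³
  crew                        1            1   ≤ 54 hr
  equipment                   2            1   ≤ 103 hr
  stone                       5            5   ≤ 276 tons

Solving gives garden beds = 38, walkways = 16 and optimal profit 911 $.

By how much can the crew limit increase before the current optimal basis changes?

Binding constraints: soil, crew. The basis is B = [[2,4],[1,1]] with det -2.
Per unit increase in crew, x* moves by d = (2, -1).
The basis stays optimal until stone becomes binding; allowable increase = 1.2 hr.

1.2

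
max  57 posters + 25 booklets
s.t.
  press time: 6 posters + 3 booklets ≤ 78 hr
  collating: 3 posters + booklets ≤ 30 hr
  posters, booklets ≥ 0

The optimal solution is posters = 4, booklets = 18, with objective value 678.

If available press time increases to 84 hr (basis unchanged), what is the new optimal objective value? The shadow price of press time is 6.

Δb = 6, so new z* = 678 + (6)·(6) = 678 + 36 = 714.

714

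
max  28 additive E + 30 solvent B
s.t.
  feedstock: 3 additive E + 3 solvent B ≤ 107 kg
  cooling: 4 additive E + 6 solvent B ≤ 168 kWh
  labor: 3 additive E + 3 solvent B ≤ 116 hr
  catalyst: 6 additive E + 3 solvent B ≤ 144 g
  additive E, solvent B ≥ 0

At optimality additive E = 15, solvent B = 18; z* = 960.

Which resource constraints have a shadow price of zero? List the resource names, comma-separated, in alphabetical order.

feedstock, labor

feedstock: 99/107 (slack 8)
cooling: 168/168 (binding)
labor: 99/116 (slack 17)
catalyst: 144/144 (binding)
By complementary slackness, a constraint with positive slack has shadow price 0 → feedstock, labor.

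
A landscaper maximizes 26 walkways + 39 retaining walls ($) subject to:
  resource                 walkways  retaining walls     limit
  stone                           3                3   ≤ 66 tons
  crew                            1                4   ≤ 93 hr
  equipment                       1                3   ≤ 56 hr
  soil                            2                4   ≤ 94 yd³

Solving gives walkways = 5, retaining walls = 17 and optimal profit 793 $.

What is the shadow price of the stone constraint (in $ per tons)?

Check each constraint at x*: stone 66/66 (tight); crew 73/93 (slack 20); equipment 56/56 (tight); soil 78/94 (slack 16).
Since crew, soil are not tight, their duals are 0.
The binding rows give the dual system: 3·y_stone + 1·y_equipment = 26 and 3·y_stone + 3·y_equipment = 39.
This yields shadow prices y_stone = 6.5, y_equipment = 6.5.
Shadow price of stone = 6.5.

6.5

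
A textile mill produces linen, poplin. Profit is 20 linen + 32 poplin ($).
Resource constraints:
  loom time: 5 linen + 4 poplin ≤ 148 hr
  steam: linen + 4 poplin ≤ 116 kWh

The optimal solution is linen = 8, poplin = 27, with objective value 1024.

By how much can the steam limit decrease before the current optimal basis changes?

86.4

Binding constraints: loom time, steam. The basis is B = [[5,4],[1,4]] with det 16.
Per unit decrease in steam, x* moves by d = (0.25, -0.3125).
The basis stays optimal until poplin reaches 0; allowable decrease = 86.4 kWh.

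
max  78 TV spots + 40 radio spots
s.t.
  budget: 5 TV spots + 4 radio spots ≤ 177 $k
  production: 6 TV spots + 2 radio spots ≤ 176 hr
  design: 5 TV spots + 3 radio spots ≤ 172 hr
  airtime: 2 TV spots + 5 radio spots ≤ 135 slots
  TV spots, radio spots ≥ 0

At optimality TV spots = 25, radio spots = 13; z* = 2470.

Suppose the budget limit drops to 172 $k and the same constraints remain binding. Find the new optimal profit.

2440

Check each constraint at x*: budget 177/177 (tight); production 176/176 (tight); design 164/172 (slack 8); airtime 115/135 (slack 20).
Since design, airtime are not tight, their duals are 0.
From A_Bᵀ y = c: 5·y_budget + 6·y_production = 78; 4·y_budget + 2·y_production = 40.
Solving: y_budget = 6, y_production = 8.
Δz = y_budget·Δb = 6 × (-5) = -30, so new z* = 2470 − 30 = 2440.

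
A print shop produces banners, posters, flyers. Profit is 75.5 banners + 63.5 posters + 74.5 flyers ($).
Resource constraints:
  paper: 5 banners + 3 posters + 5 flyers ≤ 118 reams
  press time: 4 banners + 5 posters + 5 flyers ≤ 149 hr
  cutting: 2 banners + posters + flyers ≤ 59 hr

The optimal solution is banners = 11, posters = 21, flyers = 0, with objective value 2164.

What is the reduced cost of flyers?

At the optimum: paper uses 118 of 118 (binding); press time uses 149 of 149 (binding); cutting uses 43 of 59 (slack = 16).
Slack constraints have shadow price 0 (complementary slackness).
Dual feasibility on the basic columns requires 5·y_paper + 4·y_press time = 75.5, 3·y_paper + 5·y_press time = 63.5.
This yields shadow prices y_paper = 9.5, y_press time = 7.
Reduced cost of flyers: c₃ − yᵀa₃ = 74.5 − (9.5·5 + 7·5) = 74.5 − 82.5 = -8.

-8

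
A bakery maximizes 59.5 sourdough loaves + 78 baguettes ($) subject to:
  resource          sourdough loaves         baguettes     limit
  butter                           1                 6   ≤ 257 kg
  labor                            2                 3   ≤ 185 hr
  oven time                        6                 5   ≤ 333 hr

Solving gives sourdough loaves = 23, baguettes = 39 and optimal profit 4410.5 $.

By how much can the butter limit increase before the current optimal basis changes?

Binding constraints: butter, oven time. The basis is B = [[1,6],[6,5]] with det -31.
Per unit increase in butter, x* moves by d = (-0.1613, 0.1935).
The basis stays optimal until labor becomes binding; allowable increase = 85.25 kg.

85.25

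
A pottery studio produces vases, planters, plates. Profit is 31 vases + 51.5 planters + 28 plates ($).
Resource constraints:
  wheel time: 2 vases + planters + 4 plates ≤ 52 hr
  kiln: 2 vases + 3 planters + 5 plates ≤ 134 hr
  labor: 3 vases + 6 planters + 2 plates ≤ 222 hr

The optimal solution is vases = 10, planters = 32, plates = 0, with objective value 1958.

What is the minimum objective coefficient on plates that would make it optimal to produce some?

At the optimum: wheel time uses 52 of 52 (binding); kiln uses 116 of 134 (slack = 18); labor uses 222 of 222 (binding).
Since kiln is not tight, its dual is 0.
The binding rows give the dual system: 2·y_wheel time + 3·y_labor = 31 and 1·y_wheel time + 6·y_labor = 51.5.
This yields shadow prices y_wheel time = 3.5, y_labor = 8.
plates enters the basis when its profit ≥ yᵀa₃ = 3.5·4 + 8·2 = 30.

30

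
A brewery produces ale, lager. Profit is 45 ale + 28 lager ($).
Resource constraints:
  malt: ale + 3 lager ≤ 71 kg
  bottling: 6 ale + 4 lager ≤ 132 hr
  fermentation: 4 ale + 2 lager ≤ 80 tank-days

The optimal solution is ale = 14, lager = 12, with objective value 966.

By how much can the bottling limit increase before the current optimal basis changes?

8.4

Binding constraints: bottling, fermentation. The basis is B = [[6,4],[4,2]] with det -4.
Per unit increase in bottling, x* moves by d = (-0.5, 1).
The basis stays optimal until malt becomes binding; allowable increase = 8.4 hr.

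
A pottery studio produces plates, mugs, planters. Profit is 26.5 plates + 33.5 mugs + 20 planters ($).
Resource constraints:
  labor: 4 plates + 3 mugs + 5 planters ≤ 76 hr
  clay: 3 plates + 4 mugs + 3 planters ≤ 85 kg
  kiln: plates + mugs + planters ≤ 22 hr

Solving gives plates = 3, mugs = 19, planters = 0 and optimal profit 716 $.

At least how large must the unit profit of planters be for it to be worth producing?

Binding: clay and kiln. Non-binding: labor (7 unused).
Since labor is not tight, its dual is 0.
Dual feasibility on the basic columns requires 3·y_clay + 1·y_kiln = 26.5, 4·y_clay + 1·y_kiln = 33.5.
Solving: y_clay = 7, y_kiln = 5.5.
planters enters the basis when its profit ≥ yᵀa₃ = 7·3 + 5.5·1 = 26.5.

26.5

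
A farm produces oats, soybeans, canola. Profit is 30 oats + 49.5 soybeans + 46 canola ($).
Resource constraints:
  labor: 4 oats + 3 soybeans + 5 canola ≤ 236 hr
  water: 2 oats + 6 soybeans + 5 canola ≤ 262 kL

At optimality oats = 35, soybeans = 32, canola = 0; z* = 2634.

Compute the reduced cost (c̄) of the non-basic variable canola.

Check each constraint at x*: labor 236/236 (tight); water 262/262 (tight).
Dual feasibility on the basic columns requires 4·y_labor + 2·y_water = 30, 3·y_labor + 6·y_water = 49.5.
Solving: y_labor = 4.5, y_water = 6.
Reduced cost of canola: c₃ − yᵀa₃ = 46 − (4.5·5 + 6·5) = 46 − 52.5 = -6.5.

-6.5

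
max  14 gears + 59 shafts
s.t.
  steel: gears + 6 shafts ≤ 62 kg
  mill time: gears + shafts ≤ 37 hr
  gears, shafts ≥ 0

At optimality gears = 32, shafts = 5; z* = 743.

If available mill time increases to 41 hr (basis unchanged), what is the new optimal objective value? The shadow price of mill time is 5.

Δb = 4, so new z* = 743 + (5)·(4) = 743 + 20 = 763.

763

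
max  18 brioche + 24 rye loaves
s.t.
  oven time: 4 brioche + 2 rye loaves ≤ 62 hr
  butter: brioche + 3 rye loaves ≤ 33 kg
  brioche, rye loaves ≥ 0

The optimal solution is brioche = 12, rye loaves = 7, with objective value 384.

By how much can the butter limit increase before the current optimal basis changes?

60

Binding constraints: oven time, butter. The basis is B = [[4,2],[1,3]] with det 10.
Per unit increase in butter, x* moves by d = (-0.2, 0.4).
The basis stays optimal until brioche reaches 0; allowable increase = 60 kg.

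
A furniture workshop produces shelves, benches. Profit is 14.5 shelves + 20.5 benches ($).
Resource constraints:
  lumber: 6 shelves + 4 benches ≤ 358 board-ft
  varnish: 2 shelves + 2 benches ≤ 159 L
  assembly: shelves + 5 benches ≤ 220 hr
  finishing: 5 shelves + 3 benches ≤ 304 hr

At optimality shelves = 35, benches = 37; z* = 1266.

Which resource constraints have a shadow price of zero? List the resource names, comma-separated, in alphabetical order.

finishing, varnish

lumber: 358/358 (binding)
varnish: 144/159 (slack 15)
assembly: 220/220 (binding)
finishing: 286/304 (slack 18)
By complementary slackness, a constraint with positive slack has shadow price 0 → finishing, varnish.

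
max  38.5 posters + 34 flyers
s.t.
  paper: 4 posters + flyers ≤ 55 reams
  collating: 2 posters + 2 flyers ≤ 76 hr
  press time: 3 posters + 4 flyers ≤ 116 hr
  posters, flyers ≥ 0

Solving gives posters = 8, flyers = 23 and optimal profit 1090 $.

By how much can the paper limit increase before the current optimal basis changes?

91

Binding constraints: paper, press time. The basis is B = [[4,1],[3,4]] with det 13.
Per unit increase in paper, x* moves by d = (0.3077, -0.2308).
The basis stays optimal until collating becomes binding; allowable increase = 91 reams.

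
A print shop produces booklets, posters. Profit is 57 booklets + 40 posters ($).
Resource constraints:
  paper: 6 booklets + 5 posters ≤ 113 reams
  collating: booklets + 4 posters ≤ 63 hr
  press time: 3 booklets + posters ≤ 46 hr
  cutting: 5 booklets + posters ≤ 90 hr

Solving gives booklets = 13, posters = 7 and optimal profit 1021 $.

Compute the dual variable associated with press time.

Binding: paper and press time. Non-binding: collating (22 unused), cutting (18 unused).
Since collating, cutting are not tight, their duals are 0.
The binding rows give the dual system: 6·y_paper + 3·y_press time = 57 and 5·y_paper + 1·y_press time = 40.
This yields shadow prices y_paper = 7, y_press time = 5.
Shadow price of press time = 5.

5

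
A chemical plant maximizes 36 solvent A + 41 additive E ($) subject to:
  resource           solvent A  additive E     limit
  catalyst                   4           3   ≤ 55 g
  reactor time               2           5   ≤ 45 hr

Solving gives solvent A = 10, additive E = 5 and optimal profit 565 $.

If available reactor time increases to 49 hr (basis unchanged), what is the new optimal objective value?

Both catalyst and reactor time are binding at x*.
From A_Bᵀ y = c: 4·y_catalyst + 2·y_reactor time = 36; 3·y_catalyst + 5·y_reactor time = 41.
→ y_catalyst = 7 and y_reactor time = 4.
Δz = y_reactor time·Δb = 4 × (4) = 16, so new z* = 565 + 16 = 581.

581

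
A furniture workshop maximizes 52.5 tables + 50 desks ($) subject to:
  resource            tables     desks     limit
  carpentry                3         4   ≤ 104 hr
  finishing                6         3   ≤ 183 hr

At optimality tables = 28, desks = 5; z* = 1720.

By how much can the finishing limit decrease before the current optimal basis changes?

105

Binding constraints: carpentry, finishing. The basis is B = [[3,4],[6,3]] with det -15.
Per unit decrease in finishing, x* moves by d = (-0.2667, 0.2).
The basis stays optimal until tables reaches 0; allowable decrease = 105 hr.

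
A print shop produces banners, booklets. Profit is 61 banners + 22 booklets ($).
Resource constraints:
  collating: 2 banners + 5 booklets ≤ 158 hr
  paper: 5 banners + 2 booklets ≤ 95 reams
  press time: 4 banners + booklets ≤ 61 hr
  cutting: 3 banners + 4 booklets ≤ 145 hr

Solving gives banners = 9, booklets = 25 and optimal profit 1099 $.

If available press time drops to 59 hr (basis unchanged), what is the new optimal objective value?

At the optimum: collating uses 143 of 158 (slack = 15); paper uses 95 of 95 (binding); press time uses 61 of 61 (binding); cutting uses 127 of 145 (slack = 18).
By complementary slackness, y = 0 for the non-binding constraints.
From A_Bᵀ y = c: 5·y_paper + 4·y_press time = 61; 2·y_paper + 1·y_press time = 22.
→ y_paper = 9 and y_press time = 4.
Δz = y_press time·Δb = 4 × (-2) = -8, so new z* = 1099 − 8 = 1091.

1091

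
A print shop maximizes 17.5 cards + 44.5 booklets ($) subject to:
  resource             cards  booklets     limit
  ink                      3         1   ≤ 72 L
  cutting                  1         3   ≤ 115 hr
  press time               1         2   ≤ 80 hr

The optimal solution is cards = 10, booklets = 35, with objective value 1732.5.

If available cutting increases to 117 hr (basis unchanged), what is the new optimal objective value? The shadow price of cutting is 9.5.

Δb = 2, so new z* = 1732.5 + (9.5)·(2) = 1732.5 + 19 = 1751.5.

1751.5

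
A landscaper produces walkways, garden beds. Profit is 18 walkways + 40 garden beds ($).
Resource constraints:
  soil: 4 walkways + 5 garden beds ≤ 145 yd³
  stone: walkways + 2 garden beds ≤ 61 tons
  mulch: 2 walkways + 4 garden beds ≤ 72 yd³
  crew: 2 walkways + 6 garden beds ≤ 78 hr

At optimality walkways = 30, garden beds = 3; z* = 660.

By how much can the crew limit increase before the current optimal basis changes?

Binding constraints: mulch, crew. The basis is B = [[2,4],[2,6]] with det 4.
Per unit increase in crew, x* moves by d = (-1, 0.5).
The basis stays optimal until walkways reaches 0; allowable increase = 30 hr.

30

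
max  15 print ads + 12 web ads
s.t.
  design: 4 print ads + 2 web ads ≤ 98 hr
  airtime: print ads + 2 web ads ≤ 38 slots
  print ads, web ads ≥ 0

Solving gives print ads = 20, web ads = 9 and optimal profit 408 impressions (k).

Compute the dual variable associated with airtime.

Check each constraint at x*: design 98/98 (tight); airtime 38/38 (tight).
From A_Bᵀ y = c: 4·y_design + 1·y_airtime = 15; 2·y_design + 2·y_airtime = 12.
→ y_design = 3 and y_airtime = 3.
Shadow price of airtime = 3.

3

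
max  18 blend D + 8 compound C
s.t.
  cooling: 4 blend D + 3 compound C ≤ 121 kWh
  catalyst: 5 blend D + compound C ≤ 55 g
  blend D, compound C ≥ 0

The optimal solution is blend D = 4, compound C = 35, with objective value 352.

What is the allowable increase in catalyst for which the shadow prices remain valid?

96.25

Binding constraints: cooling, catalyst. The basis is B = [[4,3],[5,1]] with det -11.
Per unit increase in catalyst, x* moves by d = (0.2727, -0.3636).
The basis stays optimal until compound C reaches 0; allowable increase = 96.25 g.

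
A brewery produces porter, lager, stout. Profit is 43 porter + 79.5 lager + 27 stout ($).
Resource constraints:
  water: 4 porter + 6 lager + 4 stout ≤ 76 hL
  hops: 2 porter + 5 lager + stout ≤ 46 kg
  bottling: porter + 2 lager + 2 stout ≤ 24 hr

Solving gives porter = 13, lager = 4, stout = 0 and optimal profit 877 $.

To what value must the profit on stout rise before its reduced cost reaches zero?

35.5

At the optimum: water uses 76 of 76 (binding); hops uses 46 of 46 (binding); bottling uses 21 of 24 (slack = 3).
Slack constraints have shadow price 0 (complementary slackness).
From A_Bᵀ y = c: 4·y_water + 2·y_hops = 43; 6·y_water + 5·y_hops = 79.5.
→ y_water = 7 and y_hops = 7.5.
stout enters the basis when its profit ≥ yᵀa₃ = 7·4 + 7.5·1 = 35.5.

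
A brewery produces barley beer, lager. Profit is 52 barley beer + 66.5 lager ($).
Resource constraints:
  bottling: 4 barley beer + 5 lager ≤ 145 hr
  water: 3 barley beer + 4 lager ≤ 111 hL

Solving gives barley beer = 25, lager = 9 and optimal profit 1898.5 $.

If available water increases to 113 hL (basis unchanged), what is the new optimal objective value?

1910.5

At the optimum: bottling uses 145 of 145 (binding); water uses 111 of 111 (binding).
The binding rows give the dual system: 4·y_bottling + 3·y_water = 52 and 5·y_bottling + 4·y_water = 66.5.
→ y_bottling = 8.5 and y_water = 6.
Δz = y_water·Δb = 6 × (2) = 12, so new z* = 1898.5 + 12 = 1910.5.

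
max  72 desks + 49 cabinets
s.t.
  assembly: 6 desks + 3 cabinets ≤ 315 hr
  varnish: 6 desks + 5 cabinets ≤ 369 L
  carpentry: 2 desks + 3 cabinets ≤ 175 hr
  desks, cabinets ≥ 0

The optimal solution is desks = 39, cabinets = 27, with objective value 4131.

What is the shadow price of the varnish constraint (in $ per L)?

At the optimum: assembly uses 315 of 315 (binding); varnish uses 369 of 369 (binding); carpentry uses 159 of 175 (slack = 16).
Since carpentry is not tight, its dual is 0.
The binding rows give the dual system: 6·y_assembly + 6·y_varnish = 72 and 3·y_assembly + 5·y_varnish = 49.
→ y_assembly = 5.5 and y_varnish = 6.5.
Shadow price of varnish = 6.5.

6.5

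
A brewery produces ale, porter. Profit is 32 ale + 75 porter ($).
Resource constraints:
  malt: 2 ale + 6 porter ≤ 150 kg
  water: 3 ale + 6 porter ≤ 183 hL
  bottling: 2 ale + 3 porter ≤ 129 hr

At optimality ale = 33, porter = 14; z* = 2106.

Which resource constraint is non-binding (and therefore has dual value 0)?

bottling

malt: 150/150 (binding)
water: 183/183 (binding)
bottling: 108/129 (slack 21)
By complementary slackness, a constraint with positive slack has shadow price 0 → bottling.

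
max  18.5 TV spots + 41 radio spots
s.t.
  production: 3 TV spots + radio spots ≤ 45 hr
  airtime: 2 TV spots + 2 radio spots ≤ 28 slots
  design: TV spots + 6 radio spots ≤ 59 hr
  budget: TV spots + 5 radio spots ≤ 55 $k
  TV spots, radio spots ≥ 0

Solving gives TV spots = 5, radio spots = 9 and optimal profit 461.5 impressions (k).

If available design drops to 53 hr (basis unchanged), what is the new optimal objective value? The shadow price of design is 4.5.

Δb = -6, so new z* = 461.5 + (4.5)·(-6) = 461.5 − 27 = 434.5.

434.5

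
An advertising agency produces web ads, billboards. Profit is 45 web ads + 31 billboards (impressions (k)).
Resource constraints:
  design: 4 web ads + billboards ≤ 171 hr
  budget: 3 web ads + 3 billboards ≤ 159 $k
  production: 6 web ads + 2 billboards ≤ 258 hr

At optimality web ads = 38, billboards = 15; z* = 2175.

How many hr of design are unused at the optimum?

4

design used = 4·38 + 1·15 = 167; slack = 171 − 167 = 4.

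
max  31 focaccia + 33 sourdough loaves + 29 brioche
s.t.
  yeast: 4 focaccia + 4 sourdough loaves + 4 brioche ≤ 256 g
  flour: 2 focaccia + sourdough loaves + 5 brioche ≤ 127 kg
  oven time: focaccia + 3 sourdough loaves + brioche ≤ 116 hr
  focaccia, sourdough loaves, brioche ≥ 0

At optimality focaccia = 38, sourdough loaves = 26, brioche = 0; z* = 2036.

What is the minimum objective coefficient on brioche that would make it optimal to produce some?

At the optimum: yeast uses 256 of 256 (binding); flour uses 102 of 127 (slack = 25); oven time uses 116 of 116 (binding).
Slack constraints have shadow price 0 (complementary slackness).
From A_Bᵀ y = c: 4·y_yeast + 1·y_oven time = 31; 4·y_yeast + 3·y_oven time = 33.
Solving: y_yeast = 7.5, y_oven time = 1.
brioche enters the basis when its profit ≥ yᵀa₃ = 7.5·4 + 1·1 = 31.

31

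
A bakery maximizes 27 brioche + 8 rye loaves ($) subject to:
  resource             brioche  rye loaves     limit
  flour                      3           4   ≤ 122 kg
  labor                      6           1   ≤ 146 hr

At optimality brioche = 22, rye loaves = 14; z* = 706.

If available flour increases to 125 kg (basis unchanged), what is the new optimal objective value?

709

At the optimum: flour uses 122 of 122 (binding); labor uses 146 of 146 (binding).
From A_Bᵀ y = c: 3·y_flour + 6·y_labor = 27; 4·y_flour + 1·y_labor = 8.
Solving: y_flour = 1, y_labor = 4.
Δz = y_flour·Δb = 1 × (3) = 3, so new z* = 706 + 3 = 709.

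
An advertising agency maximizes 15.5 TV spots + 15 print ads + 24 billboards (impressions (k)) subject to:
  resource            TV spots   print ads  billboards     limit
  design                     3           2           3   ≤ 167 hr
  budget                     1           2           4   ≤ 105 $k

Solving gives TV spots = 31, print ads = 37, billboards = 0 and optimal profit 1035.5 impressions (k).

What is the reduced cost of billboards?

-2

Both design and budget are binding at x*.
Dual feasibility on the basic columns requires 3·y_design + 1·y_budget = 15.5, 2·y_design + 2·y_budget = 15.
→ y_design = 4 and y_budget = 3.5.
Reduced cost of billboards: c₃ − yᵀa₃ = 24 − (4·3 + 3.5·4) = 24 − 26 = -2.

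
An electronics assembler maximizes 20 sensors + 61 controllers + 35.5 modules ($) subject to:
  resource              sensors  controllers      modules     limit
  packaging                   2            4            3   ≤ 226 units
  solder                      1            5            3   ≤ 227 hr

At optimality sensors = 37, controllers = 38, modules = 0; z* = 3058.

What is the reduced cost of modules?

-5

At the optimum: packaging uses 226 of 226 (binding); solder uses 227 of 227 (binding).
From A_Bᵀ y = c: 2·y_packaging + 1·y_solder = 20; 4·y_packaging + 5·y_solder = 61.
This yields shadow prices y_packaging = 6.5, y_solder = 7.
Reduced cost of modules: c₃ − yᵀa₃ = 35.5 − (6.5·3 + 7·3) = 35.5 − 40.5 = -5.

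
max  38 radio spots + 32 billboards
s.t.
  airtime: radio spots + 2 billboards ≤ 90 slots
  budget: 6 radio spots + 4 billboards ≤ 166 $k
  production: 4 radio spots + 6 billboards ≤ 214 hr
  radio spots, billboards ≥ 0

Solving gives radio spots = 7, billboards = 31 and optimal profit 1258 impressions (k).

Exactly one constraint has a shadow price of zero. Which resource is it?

airtime: 69/90 (slack 21)
budget: 166/166 (binding)
production: 214/214 (binding)
By complementary slackness, a constraint with positive slack has shadow price 0 → airtime.

airtime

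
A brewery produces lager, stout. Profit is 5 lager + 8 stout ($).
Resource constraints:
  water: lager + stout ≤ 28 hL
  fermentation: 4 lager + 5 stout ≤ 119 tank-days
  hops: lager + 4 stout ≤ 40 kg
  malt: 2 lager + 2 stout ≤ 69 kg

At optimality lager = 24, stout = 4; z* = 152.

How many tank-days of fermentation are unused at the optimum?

fermentation used = 4·24 + 5·4 = 116; slack = 119 − 116 = 3.

3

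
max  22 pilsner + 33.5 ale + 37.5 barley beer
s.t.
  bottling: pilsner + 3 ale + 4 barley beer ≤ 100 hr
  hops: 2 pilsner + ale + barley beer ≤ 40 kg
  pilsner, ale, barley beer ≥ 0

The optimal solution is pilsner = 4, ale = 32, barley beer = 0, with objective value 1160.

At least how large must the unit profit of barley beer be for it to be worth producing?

42.5

Check each constraint at x*: bottling 100/100 (tight); hops 40/40 (tight).
The binding rows give the dual system: 1·y_bottling + 2·y_hops = 22 and 3·y_bottling + 1·y_hops = 33.5.
This yields shadow prices y_bottling = 9, y_hops = 6.5.
barley beer enters the basis when its profit ≥ yᵀa₃ = 9·4 + 6.5·1 = 42.5.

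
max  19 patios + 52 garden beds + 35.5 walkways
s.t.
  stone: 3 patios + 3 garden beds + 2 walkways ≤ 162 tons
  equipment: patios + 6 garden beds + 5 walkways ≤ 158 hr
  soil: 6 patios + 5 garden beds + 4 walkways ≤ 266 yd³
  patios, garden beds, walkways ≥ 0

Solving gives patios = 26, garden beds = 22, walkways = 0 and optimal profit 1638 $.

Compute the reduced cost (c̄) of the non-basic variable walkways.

-7.5

At the optimum: stone uses 144 of 162 (slack = 18); equipment uses 158 of 158 (binding); soil uses 266 of 266 (binding).
Since stone is not tight, its dual is 0.
The binding rows give the dual system: 1·y_equipment + 6·y_soil = 19 and 6·y_equipment + 5·y_soil = 52.
Solving: y_equipment = 7, y_soil = 2.
Reduced cost of walkways: c₃ − yᵀa₃ = 35.5 − (7·5 + 2·4) = 35.5 − 43 = -7.5.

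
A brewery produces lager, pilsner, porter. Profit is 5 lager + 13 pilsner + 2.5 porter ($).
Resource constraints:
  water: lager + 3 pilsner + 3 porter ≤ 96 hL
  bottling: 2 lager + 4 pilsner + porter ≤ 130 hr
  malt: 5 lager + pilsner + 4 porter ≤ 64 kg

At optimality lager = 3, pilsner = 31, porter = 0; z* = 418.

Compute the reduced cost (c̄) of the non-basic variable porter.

At the optimum: water uses 96 of 96 (binding); bottling uses 130 of 130 (binding); malt uses 46 of 64 (slack = 18).
By complementary slackness, y = 0 for the non-binding constraint.
Dual feasibility on the basic columns requires 1·y_water + 2·y_bottling = 5, 3·y_water + 4·y_bottling = 13.
This yields shadow prices y_water = 3, y_bottling = 1.
Reduced cost of porter: c₃ − yᵀa₃ = 2.5 − (3·3 + 1·1) = 2.5 − 10 = -7.5.

-7.5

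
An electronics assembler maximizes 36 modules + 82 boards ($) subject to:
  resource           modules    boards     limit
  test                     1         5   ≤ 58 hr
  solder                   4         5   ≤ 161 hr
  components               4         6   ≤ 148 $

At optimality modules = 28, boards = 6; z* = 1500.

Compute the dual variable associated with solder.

At the optimum: test uses 58 of 58 (binding); solder uses 142 of 161 (slack = 19); components uses 148 of 148 (binding).
By complementary slackness, y = 0 for the non-binding constraint.
From A_Bᵀ y = c: 1·y_test + 4·y_components = 36; 5·y_test + 6·y_components = 82.
→ y_test = 8 and y_components = 7.
Shadow price of solder = 0.

0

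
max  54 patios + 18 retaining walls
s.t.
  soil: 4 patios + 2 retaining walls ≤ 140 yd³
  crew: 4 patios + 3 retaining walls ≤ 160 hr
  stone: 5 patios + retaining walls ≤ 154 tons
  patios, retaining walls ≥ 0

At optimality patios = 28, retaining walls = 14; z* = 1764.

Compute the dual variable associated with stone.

Check each constraint at x*: soil 140/140 (tight); crew 154/160 (slack 6); stone 154/154 (tight).
Since crew is not tight, its dual is 0.
Dual feasibility on the basic columns requires 4·y_soil + 5·y_stone = 54, 2·y_soil + 1·y_stone = 18.
Solving: y_soil = 6, y_stone = 6.
Shadow price of stone = 6.

6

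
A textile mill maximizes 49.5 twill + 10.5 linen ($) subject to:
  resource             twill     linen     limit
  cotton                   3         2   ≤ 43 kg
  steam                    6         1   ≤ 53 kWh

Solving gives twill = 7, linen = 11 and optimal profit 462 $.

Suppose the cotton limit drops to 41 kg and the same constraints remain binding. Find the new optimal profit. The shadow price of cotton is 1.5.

Δb = -2, so new z* = 462 + (1.5)·(-2) = 462 − 3 = 459.

459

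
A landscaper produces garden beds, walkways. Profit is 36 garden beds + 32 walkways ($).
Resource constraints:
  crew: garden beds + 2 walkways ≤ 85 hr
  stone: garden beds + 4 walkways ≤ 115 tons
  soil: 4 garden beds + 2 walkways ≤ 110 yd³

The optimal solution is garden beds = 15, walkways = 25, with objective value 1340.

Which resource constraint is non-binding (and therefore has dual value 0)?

crew: 65/85 (slack 20)
stone: 115/115 (binding)
soil: 110/110 (binding)
By complementary slackness, a constraint with positive slack has shadow price 0 → crew.

crew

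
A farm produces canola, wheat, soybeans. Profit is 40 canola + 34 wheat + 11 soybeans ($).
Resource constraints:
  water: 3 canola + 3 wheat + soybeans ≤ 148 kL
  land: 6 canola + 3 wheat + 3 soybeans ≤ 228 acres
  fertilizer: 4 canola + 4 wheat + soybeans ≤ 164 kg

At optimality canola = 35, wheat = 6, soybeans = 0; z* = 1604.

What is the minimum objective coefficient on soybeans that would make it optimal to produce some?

13

Check each constraint at x*: water 123/148 (slack 25); land 228/228 (tight); fertilizer 164/164 (tight).
By complementary slackness, y = 0 for the non-binding constraint.
The binding rows give the dual system: 6·y_land + 4·y_fertilizer = 40 and 3·y_land + 4·y_fertilizer = 34.
Solving: y_land = 2, y_fertilizer = 7.
soybeans enters the basis when its profit ≥ yᵀa₃ = 2·3 + 7·1 = 13.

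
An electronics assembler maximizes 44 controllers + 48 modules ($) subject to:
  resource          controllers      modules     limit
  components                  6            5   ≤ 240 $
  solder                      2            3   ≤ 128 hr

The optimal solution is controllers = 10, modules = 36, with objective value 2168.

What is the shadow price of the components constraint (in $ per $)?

Check each constraint at x*: components 240/240 (tight); solder 128/128 (tight).
Dual feasibility on the basic columns requires 6·y_components + 2·y_solder = 44, 5·y_components + 3·y_solder = 48.
Solving: y_components = 4.5, y_solder = 8.5.
Shadow price of components = 4.5.

4.5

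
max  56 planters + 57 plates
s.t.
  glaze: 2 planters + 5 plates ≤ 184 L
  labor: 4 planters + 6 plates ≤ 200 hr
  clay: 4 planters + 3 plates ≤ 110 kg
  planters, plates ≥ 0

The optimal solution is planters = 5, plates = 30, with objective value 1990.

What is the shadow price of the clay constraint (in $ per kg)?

9

Check each constraint at x*: glaze 160/184 (slack 24); labor 200/200 (tight); clay 110/110 (tight).
Since glaze is not tight, its dual is 0.
Dual feasibility on the basic columns requires 4·y_labor + 4·y_clay = 56, 6·y_labor + 3·y_clay = 57.
This yields shadow prices y_labor = 5, y_clay = 9.
Shadow price of clay = 9.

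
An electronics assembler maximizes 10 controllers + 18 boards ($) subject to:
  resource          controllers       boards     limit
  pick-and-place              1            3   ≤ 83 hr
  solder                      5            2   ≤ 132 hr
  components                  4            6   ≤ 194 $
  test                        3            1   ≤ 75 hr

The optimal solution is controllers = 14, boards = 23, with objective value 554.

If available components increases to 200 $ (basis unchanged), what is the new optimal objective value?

At the optimum: pick-and-place uses 83 of 83 (binding); solder uses 116 of 132 (slack = 16); components uses 194 of 194 (binding); test uses 65 of 75 (slack = 10).
By complementary slackness, y = 0 for the non-binding constraints.
The binding rows give the dual system: 1·y_pick-and-place + 4·y_components = 10 and 3·y_pick-and-place + 6·y_components = 18.
→ y_pick-and-place = 2 and y_components = 2.
Δz = y_components·Δb = 2 × (6) = 12, so new z* = 554 + 12 = 566.

566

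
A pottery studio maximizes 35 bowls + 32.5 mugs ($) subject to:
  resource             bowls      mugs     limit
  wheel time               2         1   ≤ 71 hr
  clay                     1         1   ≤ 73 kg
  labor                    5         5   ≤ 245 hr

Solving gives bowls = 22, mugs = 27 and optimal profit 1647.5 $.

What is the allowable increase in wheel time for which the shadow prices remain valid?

27

Binding constraints: wheel time, labor. The basis is B = [[2,1],[5,5]] with det 5.
Per unit increase in wheel time, x* moves by d = (1, -1).
The basis stays optimal until mugs reaches 0; allowable increase = 27 hr.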